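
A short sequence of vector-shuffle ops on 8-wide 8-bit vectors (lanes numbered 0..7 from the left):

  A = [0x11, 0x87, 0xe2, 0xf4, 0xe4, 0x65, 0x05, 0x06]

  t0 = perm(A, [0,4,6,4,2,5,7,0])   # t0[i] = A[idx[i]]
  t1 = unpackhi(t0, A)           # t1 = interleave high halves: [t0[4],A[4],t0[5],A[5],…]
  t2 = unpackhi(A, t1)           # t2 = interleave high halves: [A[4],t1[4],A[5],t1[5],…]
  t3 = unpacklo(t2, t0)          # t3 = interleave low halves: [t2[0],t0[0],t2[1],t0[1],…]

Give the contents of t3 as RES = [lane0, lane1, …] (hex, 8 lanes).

  t0: 11 e4 05 e4 e2 65 06 11
  t1: e2 e4 65 65 06 05 11 06
  t2: e4 06 65 05 05 11 06 06
  t3: e4 11 06 e4 65 05 05 e4

RES = [0xe4, 0x11, 0x06, 0xe4, 0x65, 0x05, 0x05, 0xe4]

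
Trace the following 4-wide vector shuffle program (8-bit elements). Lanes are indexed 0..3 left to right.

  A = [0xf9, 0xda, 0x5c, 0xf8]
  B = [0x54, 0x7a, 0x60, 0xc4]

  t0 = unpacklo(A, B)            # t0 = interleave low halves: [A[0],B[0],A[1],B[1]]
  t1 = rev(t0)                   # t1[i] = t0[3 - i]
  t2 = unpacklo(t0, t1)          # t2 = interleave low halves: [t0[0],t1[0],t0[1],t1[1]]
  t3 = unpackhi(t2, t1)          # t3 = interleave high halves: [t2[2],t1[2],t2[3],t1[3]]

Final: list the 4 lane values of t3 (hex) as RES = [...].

t0 = [0xf9, 0x54, 0xda, 0x7a]
t1 = [0x7a, 0xda, 0x54, 0xf9]
t2 = [0xf9, 0x7a, 0x54, 0xda]
t3 = [0x54, 0x54, 0xda, 0xf9]

RES = [ 0x54  0x54  0xda  0xf9 ]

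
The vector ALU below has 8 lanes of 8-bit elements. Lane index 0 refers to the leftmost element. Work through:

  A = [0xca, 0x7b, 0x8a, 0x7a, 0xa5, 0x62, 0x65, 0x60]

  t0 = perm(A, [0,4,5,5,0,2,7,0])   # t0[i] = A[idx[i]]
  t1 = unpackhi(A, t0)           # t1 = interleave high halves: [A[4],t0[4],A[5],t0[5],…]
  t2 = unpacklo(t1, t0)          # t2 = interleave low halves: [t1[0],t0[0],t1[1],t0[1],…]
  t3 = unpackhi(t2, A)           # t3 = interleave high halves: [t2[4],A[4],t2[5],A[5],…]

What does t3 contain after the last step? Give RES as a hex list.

RES = [0x62, 0xa5, 0x62, 0x62, 0x8a, 0x65, 0x62, 0x60]

t0 = [0xca, 0xa5, 0x62, 0x62, 0xca, 0x8a, 0x60, 0xca]
t1 = [0xa5, 0xca, 0x62, 0x8a, 0x65, 0x60, 0x60, 0xca]
t2 = [0xa5, 0xca, 0xca, 0xa5, 0x62, 0x62, 0x8a, 0x62]
t3 = [0x62, 0xa5, 0x62, 0x62, 0x8a, 0x65, 0x62, 0x60]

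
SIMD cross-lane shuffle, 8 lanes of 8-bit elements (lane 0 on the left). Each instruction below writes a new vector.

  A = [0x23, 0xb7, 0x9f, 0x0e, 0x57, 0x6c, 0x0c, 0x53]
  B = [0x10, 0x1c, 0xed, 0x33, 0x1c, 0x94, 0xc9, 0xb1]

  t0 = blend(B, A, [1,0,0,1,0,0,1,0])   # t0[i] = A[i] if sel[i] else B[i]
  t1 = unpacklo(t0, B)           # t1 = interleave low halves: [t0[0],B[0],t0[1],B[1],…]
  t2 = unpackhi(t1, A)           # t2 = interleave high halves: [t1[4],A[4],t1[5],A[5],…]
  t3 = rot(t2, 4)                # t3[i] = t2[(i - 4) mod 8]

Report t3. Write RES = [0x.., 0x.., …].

  t0: 23 1c ed 0e 1c 94 0c b1
  t1: 23 10 1c 1c ed ed 0e 33
  t2: ed 57 ed 6c 0e 0c 33 53
  t3: 0e 0c 33 53 ed 57 ed 6c

RES = [0x0e, 0x0c, 0x33, 0x53, 0xed, 0x57, 0xed, 0x6c]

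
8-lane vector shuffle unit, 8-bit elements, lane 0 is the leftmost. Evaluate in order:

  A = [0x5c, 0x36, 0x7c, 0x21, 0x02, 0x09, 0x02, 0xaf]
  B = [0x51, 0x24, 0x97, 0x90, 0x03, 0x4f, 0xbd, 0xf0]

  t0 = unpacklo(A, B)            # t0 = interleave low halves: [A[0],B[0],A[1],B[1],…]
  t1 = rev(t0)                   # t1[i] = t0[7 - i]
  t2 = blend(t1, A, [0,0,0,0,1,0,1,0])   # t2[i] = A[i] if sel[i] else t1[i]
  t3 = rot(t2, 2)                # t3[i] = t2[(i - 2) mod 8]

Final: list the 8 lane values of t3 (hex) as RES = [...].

RES = [0x02, 0x5c, 0x90, 0x21, 0x97, 0x7c, 0x02, 0x36]

  t0: 5c 51 36 24 7c 97 21 90
  t1: 90 21 97 7c 24 36 51 5c
  t2: 90 21 97 7c 02 36 02 5c
  t3: 02 5c 90 21 97 7c 02 36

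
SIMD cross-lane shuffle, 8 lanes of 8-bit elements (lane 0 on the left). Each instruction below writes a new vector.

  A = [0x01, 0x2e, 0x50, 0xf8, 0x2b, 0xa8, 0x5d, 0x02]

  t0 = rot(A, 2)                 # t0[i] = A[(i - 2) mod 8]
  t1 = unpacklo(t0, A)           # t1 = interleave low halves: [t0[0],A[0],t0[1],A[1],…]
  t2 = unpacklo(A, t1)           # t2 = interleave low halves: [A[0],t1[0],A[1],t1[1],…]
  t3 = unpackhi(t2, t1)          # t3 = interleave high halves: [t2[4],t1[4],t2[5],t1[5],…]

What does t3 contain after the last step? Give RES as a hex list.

RES = [ 0x50  0x01  0x02  0x50  0xf8  0x2e  0x2e  0xf8 ]

→ t0 |5d|02|01|2e|50|f8|2b|a8|
→ t1 |5d|01|02|2e|01|50|2e|f8|
→ t2 |01|5d|2e|01|50|02|f8|2e|
→ t3 |50|01|02|50|f8|2e|2e|f8|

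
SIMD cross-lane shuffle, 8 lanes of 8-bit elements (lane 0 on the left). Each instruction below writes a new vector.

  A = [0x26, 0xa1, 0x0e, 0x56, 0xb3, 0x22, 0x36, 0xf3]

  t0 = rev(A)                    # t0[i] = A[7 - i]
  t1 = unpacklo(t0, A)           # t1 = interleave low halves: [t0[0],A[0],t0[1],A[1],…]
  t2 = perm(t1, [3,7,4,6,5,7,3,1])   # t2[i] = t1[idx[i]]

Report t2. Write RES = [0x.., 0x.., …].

t0 = [0xf3, 0x36, 0x22, 0xb3, 0x56, 0x0e, 0xa1, 0x26]
t1 = [0xf3, 0x26, 0x36, 0xa1, 0x22, 0x0e, 0xb3, 0x56]
t2 = [0xa1, 0x56, 0x22, 0xb3, 0x0e, 0x56, 0xa1, 0x26]

RES = [ 0xa1  0x56  0x22  0xb3  0x0e  0x56  0xa1  0x26 ]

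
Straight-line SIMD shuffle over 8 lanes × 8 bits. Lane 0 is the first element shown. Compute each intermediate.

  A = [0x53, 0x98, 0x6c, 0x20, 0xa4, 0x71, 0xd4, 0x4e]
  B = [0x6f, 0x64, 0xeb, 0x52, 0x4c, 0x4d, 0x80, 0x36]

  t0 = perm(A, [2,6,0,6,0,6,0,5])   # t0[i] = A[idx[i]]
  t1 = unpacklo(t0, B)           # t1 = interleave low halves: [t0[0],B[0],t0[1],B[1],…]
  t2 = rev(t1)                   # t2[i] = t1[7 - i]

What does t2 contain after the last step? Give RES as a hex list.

RES = [ 0x52  0xd4  0xeb  0x53  0x64  0xd4  0x6f  0x6c ]

t0 = [0x6c, 0xd4, 0x53, 0xd4, 0x53, 0xd4, 0x53, 0x71]
t1 = [0x6c, 0x6f, 0xd4, 0x64, 0x53, 0xeb, 0xd4, 0x52]
t2 = [0x52, 0xd4, 0xeb, 0x53, 0x64, 0xd4, 0x6f, 0x6c]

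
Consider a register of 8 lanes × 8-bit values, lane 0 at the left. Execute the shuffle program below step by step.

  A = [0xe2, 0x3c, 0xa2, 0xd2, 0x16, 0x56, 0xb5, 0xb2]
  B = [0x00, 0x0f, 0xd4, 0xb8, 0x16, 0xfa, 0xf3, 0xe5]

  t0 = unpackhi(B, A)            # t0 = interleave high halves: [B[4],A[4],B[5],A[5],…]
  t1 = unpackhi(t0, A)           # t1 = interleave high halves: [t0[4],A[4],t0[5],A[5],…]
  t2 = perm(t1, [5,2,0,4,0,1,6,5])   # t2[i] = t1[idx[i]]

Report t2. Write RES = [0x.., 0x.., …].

RES = [ 0xb5  0xb5  0xf3  0xe5  0xf3  0x16  0xb2  0xb5 ]

t0 = [0x16, 0x16, 0xfa, 0x56, 0xf3, 0xb5, 0xe5, 0xb2]
t1 = [0xf3, 0x16, 0xb5, 0x56, 0xe5, 0xb5, 0xb2, 0xb2]
t2 = [0xb5, 0xb5, 0xf3, 0xe5, 0xf3, 0x16, 0xb2, 0xb5]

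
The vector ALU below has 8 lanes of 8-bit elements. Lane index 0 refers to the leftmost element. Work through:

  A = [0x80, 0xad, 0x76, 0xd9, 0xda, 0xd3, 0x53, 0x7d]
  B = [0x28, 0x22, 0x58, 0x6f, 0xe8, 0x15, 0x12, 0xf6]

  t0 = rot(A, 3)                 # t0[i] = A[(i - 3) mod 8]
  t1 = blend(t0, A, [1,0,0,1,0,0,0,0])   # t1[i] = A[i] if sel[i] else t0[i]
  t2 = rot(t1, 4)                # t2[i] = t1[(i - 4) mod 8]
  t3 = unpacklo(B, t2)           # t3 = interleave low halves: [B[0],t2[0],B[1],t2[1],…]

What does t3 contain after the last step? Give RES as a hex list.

→ t0 |d3|53|7d|80|ad|76|d9|da|
→ t1 |80|53|7d|d9|ad|76|d9|da|
→ t2 |ad|76|d9|da|80|53|7d|d9|
→ t3 |28|ad|22|76|58|d9|6f|da|

RES = [0x28, 0xad, 0x22, 0x76, 0x58, 0xd9, 0x6f, 0xda]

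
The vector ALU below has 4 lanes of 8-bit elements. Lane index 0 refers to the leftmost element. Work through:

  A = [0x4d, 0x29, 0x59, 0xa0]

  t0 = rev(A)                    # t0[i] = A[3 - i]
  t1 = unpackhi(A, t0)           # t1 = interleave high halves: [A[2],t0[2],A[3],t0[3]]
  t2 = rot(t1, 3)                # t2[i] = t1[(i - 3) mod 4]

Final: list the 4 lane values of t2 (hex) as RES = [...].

→ t0 |a0|59|29|4d|
→ t1 |59|29|a0|4d|
→ t2 |29|a0|4d|59|

RES = [0x29, 0xa0, 0x4d, 0x59]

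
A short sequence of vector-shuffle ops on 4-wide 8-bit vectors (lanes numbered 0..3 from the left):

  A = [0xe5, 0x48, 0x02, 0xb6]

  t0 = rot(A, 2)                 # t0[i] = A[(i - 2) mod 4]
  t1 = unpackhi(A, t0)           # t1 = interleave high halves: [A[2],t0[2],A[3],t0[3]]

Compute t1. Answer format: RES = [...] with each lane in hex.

t0 = [0x02, 0xb6, 0xe5, 0x48]
t1 = [0x02, 0xe5, 0xb6, 0x48]

RES = [0x02, 0xe5, 0xb6, 0x48]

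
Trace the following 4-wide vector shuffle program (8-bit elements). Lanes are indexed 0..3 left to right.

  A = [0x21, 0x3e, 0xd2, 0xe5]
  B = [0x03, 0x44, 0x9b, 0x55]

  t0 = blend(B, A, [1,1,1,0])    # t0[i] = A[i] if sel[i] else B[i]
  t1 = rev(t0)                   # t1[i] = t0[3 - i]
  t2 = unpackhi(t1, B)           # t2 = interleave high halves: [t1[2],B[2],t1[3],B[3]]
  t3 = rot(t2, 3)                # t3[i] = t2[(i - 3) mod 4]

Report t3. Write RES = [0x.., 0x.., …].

RES = [0x9b, 0x21, 0x55, 0x3e]

  t0: 21 3e d2 55
  t1: 55 d2 3e 21
  t2: 3e 9b 21 55
  t3: 9b 21 55 3e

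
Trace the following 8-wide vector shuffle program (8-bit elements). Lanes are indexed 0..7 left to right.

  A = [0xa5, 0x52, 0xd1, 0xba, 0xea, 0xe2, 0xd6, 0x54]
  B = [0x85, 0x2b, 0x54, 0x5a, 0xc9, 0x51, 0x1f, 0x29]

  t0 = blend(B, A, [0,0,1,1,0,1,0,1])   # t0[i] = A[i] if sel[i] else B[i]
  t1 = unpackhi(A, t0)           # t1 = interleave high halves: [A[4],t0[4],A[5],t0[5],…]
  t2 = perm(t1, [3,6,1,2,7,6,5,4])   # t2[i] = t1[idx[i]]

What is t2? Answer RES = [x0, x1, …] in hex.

  t0: 85 2b d1 ba c9 e2 1f 54
  t1: ea c9 e2 e2 d6 1f 54 54
  t2: e2 54 c9 e2 54 54 1f d6

RES = [0xe2, 0x54, 0xc9, 0xe2, 0x54, 0x54, 0x1f, 0xd6]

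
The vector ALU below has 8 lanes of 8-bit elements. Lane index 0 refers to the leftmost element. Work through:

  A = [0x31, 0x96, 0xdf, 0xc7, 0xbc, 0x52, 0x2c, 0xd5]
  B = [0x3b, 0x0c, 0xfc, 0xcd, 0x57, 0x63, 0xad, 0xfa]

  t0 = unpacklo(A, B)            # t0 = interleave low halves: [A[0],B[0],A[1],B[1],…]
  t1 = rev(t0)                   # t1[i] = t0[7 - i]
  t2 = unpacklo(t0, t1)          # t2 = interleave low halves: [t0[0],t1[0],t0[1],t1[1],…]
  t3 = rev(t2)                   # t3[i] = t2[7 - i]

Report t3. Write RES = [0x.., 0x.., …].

  t0: 31 3b 96 0c df fc c7 cd
  t1: cd c7 fc df 0c 96 3b 31
  t2: 31 cd 3b c7 96 fc 0c df
  t3: df 0c fc 96 c7 3b cd 31

RES = [0xdf, 0x0c, 0xfc, 0x96, 0xc7, 0x3b, 0xcd, 0x31]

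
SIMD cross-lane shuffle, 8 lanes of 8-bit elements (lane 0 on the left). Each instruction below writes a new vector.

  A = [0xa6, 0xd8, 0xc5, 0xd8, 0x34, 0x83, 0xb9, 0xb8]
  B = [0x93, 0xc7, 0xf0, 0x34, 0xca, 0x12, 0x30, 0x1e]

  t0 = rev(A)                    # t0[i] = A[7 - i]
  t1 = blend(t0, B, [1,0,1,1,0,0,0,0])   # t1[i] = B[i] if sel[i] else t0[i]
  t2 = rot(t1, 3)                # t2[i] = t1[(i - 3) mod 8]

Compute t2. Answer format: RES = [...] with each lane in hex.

RES = [0xc5, 0xd8, 0xa6, 0x93, 0xb9, 0xf0, 0x34, 0xd8]

  t0: b8 b9 83 34 d8 c5 d8 a6
  t1: 93 b9 f0 34 d8 c5 d8 a6
  t2: c5 d8 a6 93 b9 f0 34 d8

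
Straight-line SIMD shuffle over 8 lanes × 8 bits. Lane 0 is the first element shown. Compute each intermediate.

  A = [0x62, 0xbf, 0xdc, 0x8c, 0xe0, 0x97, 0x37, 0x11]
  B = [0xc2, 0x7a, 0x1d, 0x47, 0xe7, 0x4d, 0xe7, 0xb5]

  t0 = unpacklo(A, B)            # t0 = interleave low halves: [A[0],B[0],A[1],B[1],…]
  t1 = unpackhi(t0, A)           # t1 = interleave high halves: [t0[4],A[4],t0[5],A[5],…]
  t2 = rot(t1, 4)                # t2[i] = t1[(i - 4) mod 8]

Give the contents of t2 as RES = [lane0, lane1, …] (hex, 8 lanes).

RES = [ 0x8c  0x37  0x47  0x11  0xdc  0xe0  0x1d  0x97 ]

  t0: 62 c2 bf 7a dc 1d 8c 47
  t1: dc e0 1d 97 8c 37 47 11
  t2: 8c 37 47 11 dc e0 1d 97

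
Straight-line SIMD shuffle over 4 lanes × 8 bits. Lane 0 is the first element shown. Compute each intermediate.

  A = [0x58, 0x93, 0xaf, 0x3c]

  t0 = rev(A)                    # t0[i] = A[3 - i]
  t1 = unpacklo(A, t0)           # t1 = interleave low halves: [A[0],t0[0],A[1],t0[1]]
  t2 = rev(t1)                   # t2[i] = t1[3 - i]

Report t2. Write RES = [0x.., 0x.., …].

RES = [0xaf, 0x93, 0x3c, 0x58]

→ t0 |3c|af|93|58|
→ t1 |58|3c|93|af|
→ t2 |af|93|3c|58|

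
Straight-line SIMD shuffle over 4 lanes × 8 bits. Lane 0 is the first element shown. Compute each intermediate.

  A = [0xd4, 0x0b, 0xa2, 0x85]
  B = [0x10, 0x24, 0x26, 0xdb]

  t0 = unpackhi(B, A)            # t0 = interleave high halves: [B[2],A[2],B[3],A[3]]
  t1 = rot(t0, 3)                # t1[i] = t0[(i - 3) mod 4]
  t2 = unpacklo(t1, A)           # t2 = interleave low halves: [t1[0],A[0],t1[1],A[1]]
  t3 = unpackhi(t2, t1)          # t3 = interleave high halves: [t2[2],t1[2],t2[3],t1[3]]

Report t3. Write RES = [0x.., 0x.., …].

RES = [ 0xdb  0x85  0x0b  0x26 ]

t0 = [0x26, 0xa2, 0xdb, 0x85]
t1 = [0xa2, 0xdb, 0x85, 0x26]
t2 = [0xa2, 0xd4, 0xdb, 0x0b]
t3 = [0xdb, 0x85, 0x0b, 0x26]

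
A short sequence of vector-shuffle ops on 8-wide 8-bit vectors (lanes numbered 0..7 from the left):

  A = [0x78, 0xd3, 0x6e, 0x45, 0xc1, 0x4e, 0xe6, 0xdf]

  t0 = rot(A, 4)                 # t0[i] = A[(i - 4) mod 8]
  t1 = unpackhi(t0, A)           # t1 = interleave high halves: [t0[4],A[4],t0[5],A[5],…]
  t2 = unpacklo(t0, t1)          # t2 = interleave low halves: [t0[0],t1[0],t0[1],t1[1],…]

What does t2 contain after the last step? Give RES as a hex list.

t0 = [0xc1, 0x4e, 0xe6, 0xdf, 0x78, 0xd3, 0x6e, 0x45]
t1 = [0x78, 0xc1, 0xd3, 0x4e, 0x6e, 0xe6, 0x45, 0xdf]
t2 = [0xc1, 0x78, 0x4e, 0xc1, 0xe6, 0xd3, 0xdf, 0x4e]

RES = [ 0xc1  0x78  0x4e  0xc1  0xe6  0xd3  0xdf  0x4e ]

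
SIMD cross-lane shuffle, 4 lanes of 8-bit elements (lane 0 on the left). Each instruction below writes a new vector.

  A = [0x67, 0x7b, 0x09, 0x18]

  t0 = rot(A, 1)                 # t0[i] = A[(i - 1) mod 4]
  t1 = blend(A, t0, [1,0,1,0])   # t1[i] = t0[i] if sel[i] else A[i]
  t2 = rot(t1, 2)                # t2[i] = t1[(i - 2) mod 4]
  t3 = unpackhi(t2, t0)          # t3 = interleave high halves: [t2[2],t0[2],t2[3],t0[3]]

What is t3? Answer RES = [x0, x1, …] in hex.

RES = [ 0x18  0x7b  0x7b  0x09 ]

t0 = [0x18, 0x67, 0x7b, 0x09]
t1 = [0x18, 0x7b, 0x7b, 0x18]
t2 = [0x7b, 0x18, 0x18, 0x7b]
t3 = [0x18, 0x7b, 0x7b, 0x09]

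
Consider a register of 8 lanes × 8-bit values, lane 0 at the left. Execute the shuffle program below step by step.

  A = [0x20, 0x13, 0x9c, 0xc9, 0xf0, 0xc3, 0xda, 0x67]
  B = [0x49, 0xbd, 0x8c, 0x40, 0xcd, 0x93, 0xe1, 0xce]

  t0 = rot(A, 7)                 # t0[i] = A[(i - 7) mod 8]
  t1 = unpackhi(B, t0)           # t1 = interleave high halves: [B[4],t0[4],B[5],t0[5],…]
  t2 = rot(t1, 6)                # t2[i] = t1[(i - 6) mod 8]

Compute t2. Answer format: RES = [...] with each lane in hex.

  t0: 13 9c c9 f0 c3 da 67 20
  t1: cd c3 93 da e1 67 ce 20
  t2: 93 da e1 67 ce 20 cd c3

RES = [ 0x93  0xda  0xe1  0x67  0xce  0x20  0xcd  0xc3 ]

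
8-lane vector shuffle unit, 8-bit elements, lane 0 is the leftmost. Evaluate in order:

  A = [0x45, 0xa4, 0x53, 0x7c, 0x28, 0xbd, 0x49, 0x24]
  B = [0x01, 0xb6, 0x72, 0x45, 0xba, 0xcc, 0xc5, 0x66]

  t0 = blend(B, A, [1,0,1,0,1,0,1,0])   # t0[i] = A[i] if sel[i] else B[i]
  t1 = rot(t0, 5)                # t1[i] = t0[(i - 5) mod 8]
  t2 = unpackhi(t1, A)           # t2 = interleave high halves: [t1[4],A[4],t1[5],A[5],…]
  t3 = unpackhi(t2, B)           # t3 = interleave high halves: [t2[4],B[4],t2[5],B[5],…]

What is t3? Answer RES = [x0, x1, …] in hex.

  t0: 45 b6 53 45 28 cc 49 66
  t1: 45 28 cc 49 66 45 b6 53
  t2: 66 28 45 bd b6 49 53 24
  t3: b6 ba 49 cc 53 c5 24 66

RES = [0xb6, 0xba, 0x49, 0xcc, 0x53, 0xc5, 0x24, 0x66]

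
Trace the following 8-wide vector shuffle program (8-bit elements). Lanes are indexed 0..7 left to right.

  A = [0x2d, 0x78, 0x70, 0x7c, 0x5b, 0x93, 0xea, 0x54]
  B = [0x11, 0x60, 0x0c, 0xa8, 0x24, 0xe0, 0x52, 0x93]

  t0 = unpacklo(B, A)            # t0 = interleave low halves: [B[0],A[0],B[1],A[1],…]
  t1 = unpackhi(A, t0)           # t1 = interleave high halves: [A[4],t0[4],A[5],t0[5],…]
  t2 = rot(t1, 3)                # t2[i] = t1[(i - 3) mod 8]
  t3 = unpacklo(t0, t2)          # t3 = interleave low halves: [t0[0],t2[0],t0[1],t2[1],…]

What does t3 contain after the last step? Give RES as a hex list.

  t0: 11 2d 60 78 0c 70 a8 7c
  t1: 5b 0c 93 70 ea a8 54 7c
  t2: a8 54 7c 5b 0c 93 70 ea
  t3: 11 a8 2d 54 60 7c 78 5b

RES = [0x11, 0xa8, 0x2d, 0x54, 0x60, 0x7c, 0x78, 0x5b]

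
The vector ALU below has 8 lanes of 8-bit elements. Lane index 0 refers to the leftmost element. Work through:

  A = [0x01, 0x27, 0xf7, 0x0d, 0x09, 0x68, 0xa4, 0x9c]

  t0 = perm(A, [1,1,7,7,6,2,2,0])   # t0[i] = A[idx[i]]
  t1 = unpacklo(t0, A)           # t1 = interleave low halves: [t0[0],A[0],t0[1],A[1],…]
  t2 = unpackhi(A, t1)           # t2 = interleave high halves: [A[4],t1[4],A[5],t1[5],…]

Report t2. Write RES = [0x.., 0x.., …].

t0 = [0x27, 0x27, 0x9c, 0x9c, 0xa4, 0xf7, 0xf7, 0x01]
t1 = [0x27, 0x01, 0x27, 0x27, 0x9c, 0xf7, 0x9c, 0x0d]
t2 = [0x09, 0x9c, 0x68, 0xf7, 0xa4, 0x9c, 0x9c, 0x0d]

RES = [0x09, 0x9c, 0x68, 0xf7, 0xa4, 0x9c, 0x9c, 0x0d]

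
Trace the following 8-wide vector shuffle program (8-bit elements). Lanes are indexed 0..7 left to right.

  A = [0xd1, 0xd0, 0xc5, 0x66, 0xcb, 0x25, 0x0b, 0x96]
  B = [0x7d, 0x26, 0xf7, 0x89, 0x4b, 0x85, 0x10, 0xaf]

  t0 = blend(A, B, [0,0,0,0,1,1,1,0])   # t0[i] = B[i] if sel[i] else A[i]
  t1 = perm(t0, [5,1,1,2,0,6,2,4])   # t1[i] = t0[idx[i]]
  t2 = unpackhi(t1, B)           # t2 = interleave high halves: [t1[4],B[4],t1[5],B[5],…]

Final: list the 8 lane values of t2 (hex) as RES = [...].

→ t0 |d1|d0|c5|66|4b|85|10|96|
→ t1 |85|d0|d0|c5|d1|10|c5|4b|
→ t2 |d1|4b|10|85|c5|10|4b|af|

RES = [0xd1, 0x4b, 0x10, 0x85, 0xc5, 0x10, 0x4b, 0xaf]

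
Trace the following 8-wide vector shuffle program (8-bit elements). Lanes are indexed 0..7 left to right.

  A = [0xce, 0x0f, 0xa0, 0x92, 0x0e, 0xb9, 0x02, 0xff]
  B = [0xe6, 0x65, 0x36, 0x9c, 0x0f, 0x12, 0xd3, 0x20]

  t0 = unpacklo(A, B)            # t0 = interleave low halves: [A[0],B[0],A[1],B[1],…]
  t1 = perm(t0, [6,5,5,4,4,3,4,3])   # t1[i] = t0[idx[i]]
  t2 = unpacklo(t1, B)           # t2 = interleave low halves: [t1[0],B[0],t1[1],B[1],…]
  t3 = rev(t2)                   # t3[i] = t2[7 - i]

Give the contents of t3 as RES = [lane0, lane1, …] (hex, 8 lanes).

  t0: ce e6 0f 65 a0 36 92 9c
  t1: 92 36 36 a0 a0 65 a0 65
  t2: 92 e6 36 65 36 36 a0 9c
  t3: 9c a0 36 36 65 36 e6 92

RES = [0x9c, 0xa0, 0x36, 0x36, 0x65, 0x36, 0xe6, 0x92]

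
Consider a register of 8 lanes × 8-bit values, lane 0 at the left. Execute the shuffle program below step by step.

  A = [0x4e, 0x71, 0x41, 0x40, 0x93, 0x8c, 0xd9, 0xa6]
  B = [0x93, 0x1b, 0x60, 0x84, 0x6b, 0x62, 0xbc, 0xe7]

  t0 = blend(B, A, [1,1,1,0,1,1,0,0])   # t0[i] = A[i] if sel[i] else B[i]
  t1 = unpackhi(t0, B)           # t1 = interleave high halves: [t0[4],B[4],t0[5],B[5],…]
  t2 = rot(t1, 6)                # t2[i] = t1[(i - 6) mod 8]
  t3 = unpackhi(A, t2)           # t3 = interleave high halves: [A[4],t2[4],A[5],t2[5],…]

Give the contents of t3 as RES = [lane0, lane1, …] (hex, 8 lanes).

RES = [0x93, 0xe7, 0x8c, 0xe7, 0xd9, 0x93, 0xa6, 0x6b]

  t0: 4e 71 41 84 93 8c bc e7
  t1: 93 6b 8c 62 bc bc e7 e7
  t2: 8c 62 bc bc e7 e7 93 6b
  t3: 93 e7 8c e7 d9 93 a6 6b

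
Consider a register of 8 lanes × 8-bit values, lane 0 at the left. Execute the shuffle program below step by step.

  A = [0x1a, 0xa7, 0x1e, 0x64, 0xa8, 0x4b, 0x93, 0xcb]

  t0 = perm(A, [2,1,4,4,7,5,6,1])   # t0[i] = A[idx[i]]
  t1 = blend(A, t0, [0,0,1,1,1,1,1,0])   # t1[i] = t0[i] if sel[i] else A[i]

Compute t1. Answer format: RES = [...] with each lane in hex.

RES = [0x1a, 0xa7, 0xa8, 0xa8, 0xcb, 0x4b, 0x93, 0xcb]

t0 = [0x1e, 0xa7, 0xa8, 0xa8, 0xcb, 0x4b, 0x93, 0xa7]
t1 = [0x1a, 0xa7, 0xa8, 0xa8, 0xcb, 0x4b, 0x93, 0xcb]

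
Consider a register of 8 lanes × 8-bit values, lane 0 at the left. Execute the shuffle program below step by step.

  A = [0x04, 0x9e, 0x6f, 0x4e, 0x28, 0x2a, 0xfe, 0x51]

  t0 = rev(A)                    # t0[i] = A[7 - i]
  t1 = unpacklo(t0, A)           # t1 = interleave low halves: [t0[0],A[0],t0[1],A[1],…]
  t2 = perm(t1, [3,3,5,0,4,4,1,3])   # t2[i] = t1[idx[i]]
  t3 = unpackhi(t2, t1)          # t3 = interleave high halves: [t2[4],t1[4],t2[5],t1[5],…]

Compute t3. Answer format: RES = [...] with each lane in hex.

RES = [0x2a, 0x2a, 0x2a, 0x6f, 0x04, 0x28, 0x9e, 0x4e]

t0 = [0x51, 0xfe, 0x2a, 0x28, 0x4e, 0x6f, 0x9e, 0x04]
t1 = [0x51, 0x04, 0xfe, 0x9e, 0x2a, 0x6f, 0x28, 0x4e]
t2 = [0x9e, 0x9e, 0x6f, 0x51, 0x2a, 0x2a, 0x04, 0x9e]
t3 = [0x2a, 0x2a, 0x2a, 0x6f, 0x04, 0x28, 0x9e, 0x4e]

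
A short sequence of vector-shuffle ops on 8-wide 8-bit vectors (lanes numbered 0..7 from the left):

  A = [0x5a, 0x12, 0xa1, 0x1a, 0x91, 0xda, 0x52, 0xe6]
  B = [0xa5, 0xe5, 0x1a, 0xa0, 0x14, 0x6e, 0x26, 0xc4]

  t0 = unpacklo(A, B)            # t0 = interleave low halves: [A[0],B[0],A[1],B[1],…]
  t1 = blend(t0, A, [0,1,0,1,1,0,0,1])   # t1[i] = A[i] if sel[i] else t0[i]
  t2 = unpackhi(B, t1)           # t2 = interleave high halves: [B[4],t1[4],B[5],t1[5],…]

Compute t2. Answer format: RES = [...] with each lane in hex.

→ t0 |5a|a5|12|e5|a1|1a|1a|a0|
→ t1 |5a|12|12|1a|91|1a|1a|e6|
→ t2 |14|91|6e|1a|26|1a|c4|e6|

RES = [0x14, 0x91, 0x6e, 0x1a, 0x26, 0x1a, 0xc4, 0xe6]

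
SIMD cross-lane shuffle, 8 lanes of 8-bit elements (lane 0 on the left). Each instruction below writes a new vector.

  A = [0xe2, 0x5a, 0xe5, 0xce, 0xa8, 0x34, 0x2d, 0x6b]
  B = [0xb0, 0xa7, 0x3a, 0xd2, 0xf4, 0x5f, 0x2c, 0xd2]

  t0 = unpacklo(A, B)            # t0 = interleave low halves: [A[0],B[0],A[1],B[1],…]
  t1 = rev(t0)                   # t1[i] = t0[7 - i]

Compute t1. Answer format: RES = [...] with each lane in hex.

→ t0 |e2|b0|5a|a7|e5|3a|ce|d2|
→ t1 |d2|ce|3a|e5|a7|5a|b0|e2|

RES = [ 0xd2  0xce  0x3a  0xe5  0xa7  0x5a  0xb0  0xe2 ]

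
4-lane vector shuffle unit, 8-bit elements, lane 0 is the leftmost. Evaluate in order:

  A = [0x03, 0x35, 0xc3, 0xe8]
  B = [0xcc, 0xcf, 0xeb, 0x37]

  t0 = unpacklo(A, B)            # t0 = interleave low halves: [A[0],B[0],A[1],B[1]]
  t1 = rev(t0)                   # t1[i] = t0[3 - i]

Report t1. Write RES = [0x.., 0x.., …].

RES = [0xcf, 0x35, 0xcc, 0x03]

t0 = [0x03, 0xcc, 0x35, 0xcf]
t1 = [0xcf, 0x35, 0xcc, 0x03]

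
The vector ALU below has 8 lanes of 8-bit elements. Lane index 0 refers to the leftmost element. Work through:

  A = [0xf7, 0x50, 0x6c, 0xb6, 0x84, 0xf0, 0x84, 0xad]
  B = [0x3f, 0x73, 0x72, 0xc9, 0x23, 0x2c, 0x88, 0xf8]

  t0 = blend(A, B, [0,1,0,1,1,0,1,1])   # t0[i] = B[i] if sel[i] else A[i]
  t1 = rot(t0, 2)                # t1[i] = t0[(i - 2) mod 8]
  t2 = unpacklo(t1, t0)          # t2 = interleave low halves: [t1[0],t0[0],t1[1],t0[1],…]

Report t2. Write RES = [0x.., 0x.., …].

  t0: f7 73 6c c9 23 f0 88 f8
  t1: 88 f8 f7 73 6c c9 23 f0
  t2: 88 f7 f8 73 f7 6c 73 c9

RES = [ 0x88  0xf7  0xf8  0x73  0xf7  0x6c  0x73  0xc9 ]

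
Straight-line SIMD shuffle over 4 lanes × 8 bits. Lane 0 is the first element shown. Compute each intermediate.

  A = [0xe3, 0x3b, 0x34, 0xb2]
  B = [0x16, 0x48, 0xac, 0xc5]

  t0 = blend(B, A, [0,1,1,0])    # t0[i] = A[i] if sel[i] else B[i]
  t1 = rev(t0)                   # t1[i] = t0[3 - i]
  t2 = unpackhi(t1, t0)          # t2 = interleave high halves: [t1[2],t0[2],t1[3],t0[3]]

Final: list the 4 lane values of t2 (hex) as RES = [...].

RES = [ 0x3b  0x34  0x16  0xc5 ]

→ t0 |16|3b|34|c5|
→ t1 |c5|34|3b|16|
→ t2 |3b|34|16|c5|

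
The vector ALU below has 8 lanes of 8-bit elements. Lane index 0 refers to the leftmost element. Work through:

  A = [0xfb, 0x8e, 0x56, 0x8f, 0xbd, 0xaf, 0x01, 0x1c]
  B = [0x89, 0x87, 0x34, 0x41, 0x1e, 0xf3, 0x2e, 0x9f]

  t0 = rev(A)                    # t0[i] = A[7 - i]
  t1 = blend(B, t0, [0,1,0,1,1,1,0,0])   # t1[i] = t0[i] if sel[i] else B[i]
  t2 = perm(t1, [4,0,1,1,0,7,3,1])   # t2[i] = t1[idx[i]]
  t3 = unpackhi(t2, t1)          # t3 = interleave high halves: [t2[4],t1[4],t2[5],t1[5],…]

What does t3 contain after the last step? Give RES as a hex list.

RES = [ 0x89  0x8f  0x9f  0x56  0xbd  0x2e  0x01  0x9f ]

→ t0 |1c|01|af|bd|8f|56|8e|fb|
→ t1 |89|01|34|bd|8f|56|2e|9f|
→ t2 |8f|89|01|01|89|9f|bd|01|
→ t3 |89|8f|9f|56|bd|2e|01|9f|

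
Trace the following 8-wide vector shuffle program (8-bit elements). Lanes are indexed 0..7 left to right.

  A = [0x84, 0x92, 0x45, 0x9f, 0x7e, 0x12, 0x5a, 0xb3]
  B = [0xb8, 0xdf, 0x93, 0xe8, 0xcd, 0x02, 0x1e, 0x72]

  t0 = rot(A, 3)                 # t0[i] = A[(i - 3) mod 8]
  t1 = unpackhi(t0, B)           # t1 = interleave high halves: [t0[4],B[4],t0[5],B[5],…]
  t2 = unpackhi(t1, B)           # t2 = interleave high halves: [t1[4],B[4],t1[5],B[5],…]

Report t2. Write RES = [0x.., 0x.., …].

→ t0 |12|5a|b3|84|92|45|9f|7e|
→ t1 |92|cd|45|02|9f|1e|7e|72|
→ t2 |9f|cd|1e|02|7e|1e|72|72|

RES = [0x9f, 0xcd, 0x1e, 0x02, 0x7e, 0x1e, 0x72, 0x72]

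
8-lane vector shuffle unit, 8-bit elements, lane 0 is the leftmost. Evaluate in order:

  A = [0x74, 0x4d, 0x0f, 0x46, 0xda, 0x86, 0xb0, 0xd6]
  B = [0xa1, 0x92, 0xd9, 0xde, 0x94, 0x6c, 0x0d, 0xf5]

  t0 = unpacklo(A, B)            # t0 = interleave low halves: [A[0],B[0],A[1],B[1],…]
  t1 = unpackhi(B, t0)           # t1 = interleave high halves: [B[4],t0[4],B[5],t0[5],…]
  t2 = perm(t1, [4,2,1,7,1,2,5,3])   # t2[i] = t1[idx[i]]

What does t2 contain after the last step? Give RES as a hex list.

RES = [0x0d, 0x6c, 0x0f, 0xde, 0x0f, 0x6c, 0x46, 0xd9]

  t0: 74 a1 4d 92 0f d9 46 de
  t1: 94 0f 6c d9 0d 46 f5 de
  t2: 0d 6c 0f de 0f 6c 46 d9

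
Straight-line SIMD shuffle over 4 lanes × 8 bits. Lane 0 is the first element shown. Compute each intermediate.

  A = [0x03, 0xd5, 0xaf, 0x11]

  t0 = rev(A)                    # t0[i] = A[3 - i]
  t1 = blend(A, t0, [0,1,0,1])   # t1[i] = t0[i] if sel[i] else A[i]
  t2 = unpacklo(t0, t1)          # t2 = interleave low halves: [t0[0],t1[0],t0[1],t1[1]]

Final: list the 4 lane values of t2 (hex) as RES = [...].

→ t0 |11|af|d5|03|
→ t1 |03|af|af|03|
→ t2 |11|03|af|af|

RES = [0x11, 0x03, 0xaf, 0xaf]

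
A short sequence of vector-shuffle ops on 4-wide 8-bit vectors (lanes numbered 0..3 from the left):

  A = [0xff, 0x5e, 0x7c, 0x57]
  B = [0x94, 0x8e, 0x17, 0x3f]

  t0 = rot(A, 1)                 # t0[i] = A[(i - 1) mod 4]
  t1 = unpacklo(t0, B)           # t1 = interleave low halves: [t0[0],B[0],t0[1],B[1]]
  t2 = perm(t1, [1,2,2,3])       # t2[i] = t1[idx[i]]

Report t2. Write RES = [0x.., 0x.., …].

→ t0 |57|ff|5e|7c|
→ t1 |57|94|ff|8e|
→ t2 |94|ff|ff|8e|

RES = [0x94, 0xff, 0xff, 0x8e]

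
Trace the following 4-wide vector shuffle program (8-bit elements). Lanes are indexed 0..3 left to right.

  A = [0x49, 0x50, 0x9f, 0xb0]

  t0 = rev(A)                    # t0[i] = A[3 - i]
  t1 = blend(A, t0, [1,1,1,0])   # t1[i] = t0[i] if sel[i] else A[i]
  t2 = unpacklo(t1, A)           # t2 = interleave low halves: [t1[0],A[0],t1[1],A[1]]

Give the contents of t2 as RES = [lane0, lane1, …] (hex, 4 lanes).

RES = [0xb0, 0x49, 0x9f, 0x50]

→ t0 |b0|9f|50|49|
→ t1 |b0|9f|50|b0|
→ t2 |b0|49|9f|50|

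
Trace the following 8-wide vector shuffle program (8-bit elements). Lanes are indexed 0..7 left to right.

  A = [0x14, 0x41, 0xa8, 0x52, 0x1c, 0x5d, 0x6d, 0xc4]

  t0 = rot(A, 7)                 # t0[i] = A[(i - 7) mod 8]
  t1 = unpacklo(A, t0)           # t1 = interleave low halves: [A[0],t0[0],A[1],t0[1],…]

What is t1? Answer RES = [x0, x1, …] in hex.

RES = [ 0x14  0x41  0x41  0xa8  0xa8  0x52  0x52  0x1c ]

→ t0 |41|a8|52|1c|5d|6d|c4|14|
→ t1 |14|41|41|a8|a8|52|52|1c|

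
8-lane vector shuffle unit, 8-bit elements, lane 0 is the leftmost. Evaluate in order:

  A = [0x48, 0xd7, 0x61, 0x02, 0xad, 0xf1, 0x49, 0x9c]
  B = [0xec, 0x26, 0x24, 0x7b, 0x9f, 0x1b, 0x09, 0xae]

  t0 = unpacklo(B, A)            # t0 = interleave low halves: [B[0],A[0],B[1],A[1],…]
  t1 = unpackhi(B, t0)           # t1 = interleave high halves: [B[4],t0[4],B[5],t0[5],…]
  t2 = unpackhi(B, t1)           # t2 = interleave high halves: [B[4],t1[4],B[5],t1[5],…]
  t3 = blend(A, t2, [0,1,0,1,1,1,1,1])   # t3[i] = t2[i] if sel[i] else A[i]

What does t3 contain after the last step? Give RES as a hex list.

RES = [ 0x48  0x09  0x61  0x7b  0x09  0xae  0xae  0x02 ]

  t0: ec 48 26 d7 24 61 7b 02
  t1: 9f 24 1b 61 09 7b ae 02
  t2: 9f 09 1b 7b 09 ae ae 02
  t3: 48 09 61 7b 09 ae ae 02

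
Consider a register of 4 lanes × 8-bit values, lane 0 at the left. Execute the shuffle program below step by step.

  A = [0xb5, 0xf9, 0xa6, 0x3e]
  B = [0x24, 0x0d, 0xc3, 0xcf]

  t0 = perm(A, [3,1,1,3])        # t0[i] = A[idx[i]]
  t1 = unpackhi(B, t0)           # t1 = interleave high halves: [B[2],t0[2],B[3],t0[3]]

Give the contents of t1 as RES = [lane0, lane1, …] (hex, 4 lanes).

→ t0 |3e|f9|f9|3e|
→ t1 |c3|f9|cf|3e|

RES = [0xc3, 0xf9, 0xcf, 0x3e]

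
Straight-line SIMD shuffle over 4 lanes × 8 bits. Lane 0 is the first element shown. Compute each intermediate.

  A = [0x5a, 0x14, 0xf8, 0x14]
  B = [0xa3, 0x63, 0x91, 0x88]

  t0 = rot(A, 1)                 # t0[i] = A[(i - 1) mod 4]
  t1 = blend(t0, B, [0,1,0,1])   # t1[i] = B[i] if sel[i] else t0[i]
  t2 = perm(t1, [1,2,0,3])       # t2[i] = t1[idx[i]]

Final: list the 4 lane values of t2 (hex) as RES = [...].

RES = [0x63, 0x14, 0x14, 0x88]

  t0: 14 5a 14 f8
  t1: 14 63 14 88
  t2: 63 14 14 88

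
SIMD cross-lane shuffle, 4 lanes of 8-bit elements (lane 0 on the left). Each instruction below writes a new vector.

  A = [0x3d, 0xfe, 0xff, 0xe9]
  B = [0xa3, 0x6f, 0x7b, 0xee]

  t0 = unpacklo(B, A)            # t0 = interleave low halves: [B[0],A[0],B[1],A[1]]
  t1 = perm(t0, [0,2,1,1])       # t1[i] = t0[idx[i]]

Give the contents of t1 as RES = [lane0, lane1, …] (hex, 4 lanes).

→ t0 |a3|3d|6f|fe|
→ t1 |a3|6f|3d|3d|

RES = [0xa3, 0x6f, 0x3d, 0x3d]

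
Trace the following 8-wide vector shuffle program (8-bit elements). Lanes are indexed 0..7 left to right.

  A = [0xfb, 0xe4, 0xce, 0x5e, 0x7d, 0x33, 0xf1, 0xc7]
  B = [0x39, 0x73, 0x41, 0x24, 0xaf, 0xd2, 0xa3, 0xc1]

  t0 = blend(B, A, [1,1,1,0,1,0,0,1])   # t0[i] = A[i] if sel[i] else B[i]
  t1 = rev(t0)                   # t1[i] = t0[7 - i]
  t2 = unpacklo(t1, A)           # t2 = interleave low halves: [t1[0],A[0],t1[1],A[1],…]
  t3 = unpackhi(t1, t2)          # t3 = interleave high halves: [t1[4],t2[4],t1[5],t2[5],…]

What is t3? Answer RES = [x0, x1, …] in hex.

RES = [0x24, 0xd2, 0xce, 0xce, 0xe4, 0x7d, 0xfb, 0x5e]

→ t0 |fb|e4|ce|24|7d|d2|a3|c7|
→ t1 |c7|a3|d2|7d|24|ce|e4|fb|
→ t2 |c7|fb|a3|e4|d2|ce|7d|5e|
→ t3 |24|d2|ce|ce|e4|7d|fb|5e|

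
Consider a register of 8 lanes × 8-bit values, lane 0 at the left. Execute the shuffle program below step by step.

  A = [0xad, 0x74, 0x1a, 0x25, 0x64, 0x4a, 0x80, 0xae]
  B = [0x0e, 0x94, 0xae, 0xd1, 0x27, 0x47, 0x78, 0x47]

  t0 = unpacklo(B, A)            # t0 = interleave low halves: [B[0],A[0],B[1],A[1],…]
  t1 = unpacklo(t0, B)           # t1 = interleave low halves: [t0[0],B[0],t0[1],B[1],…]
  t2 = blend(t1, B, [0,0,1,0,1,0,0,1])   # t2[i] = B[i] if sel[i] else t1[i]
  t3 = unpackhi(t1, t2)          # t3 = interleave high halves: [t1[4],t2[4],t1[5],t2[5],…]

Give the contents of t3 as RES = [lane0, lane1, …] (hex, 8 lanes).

RES = [ 0x94  0x27  0xae  0xae  0x74  0x74  0xd1  0x47 ]

  t0: 0e ad 94 74 ae 1a d1 25
  t1: 0e 0e ad 94 94 ae 74 d1
  t2: 0e 0e ae 94 27 ae 74 47
  t3: 94 27 ae ae 74 74 d1 47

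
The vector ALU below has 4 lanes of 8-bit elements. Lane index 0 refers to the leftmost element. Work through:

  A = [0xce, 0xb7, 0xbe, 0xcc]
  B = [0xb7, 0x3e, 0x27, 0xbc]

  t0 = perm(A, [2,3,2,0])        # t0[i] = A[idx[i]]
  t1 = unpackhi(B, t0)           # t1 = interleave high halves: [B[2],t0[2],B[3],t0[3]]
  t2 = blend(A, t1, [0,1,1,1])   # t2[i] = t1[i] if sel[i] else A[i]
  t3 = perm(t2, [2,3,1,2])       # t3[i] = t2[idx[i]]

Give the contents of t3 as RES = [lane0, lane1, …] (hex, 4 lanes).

RES = [ 0xbc  0xce  0xbe  0xbc ]

→ t0 |be|cc|be|ce|
→ t1 |27|be|bc|ce|
→ t2 |ce|be|bc|ce|
→ t3 |bc|ce|be|bc|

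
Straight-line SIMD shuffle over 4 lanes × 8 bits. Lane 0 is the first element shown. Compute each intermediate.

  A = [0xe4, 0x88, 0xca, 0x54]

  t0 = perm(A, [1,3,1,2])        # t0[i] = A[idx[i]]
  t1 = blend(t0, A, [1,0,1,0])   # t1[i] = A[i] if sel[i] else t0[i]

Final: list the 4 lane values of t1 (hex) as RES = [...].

RES = [0xe4, 0x54, 0xca, 0xca]

  t0: 88 54 88 ca
  t1: e4 54 ca ca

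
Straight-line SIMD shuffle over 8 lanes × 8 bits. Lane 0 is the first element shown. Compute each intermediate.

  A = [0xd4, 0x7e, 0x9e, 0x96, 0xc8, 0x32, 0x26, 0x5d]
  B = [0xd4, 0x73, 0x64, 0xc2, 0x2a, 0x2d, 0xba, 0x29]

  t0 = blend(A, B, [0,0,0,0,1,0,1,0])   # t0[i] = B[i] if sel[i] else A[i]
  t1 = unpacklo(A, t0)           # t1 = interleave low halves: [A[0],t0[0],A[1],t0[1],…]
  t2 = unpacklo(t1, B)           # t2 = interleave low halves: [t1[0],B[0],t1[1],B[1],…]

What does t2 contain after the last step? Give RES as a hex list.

RES = [ 0xd4  0xd4  0xd4  0x73  0x7e  0x64  0x7e  0xc2 ]

t0 = [0xd4, 0x7e, 0x9e, 0x96, 0x2a, 0x32, 0xba, 0x5d]
t1 = [0xd4, 0xd4, 0x7e, 0x7e, 0x9e, 0x9e, 0x96, 0x96]
t2 = [0xd4, 0xd4, 0xd4, 0x73, 0x7e, 0x64, 0x7e, 0xc2]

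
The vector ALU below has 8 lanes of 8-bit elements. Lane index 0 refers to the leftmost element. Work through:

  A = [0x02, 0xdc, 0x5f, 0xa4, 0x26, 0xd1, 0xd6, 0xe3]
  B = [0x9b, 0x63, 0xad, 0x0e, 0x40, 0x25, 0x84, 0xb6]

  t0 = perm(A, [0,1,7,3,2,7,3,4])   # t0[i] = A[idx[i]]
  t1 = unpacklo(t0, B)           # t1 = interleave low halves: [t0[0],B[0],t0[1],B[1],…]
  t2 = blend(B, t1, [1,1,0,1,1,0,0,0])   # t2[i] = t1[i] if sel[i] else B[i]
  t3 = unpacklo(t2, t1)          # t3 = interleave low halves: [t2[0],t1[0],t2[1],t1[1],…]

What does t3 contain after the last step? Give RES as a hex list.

RES = [0x02, 0x02, 0x9b, 0x9b, 0xad, 0xdc, 0x63, 0x63]

→ t0 |02|dc|e3|a4|5f|e3|a4|26|
→ t1 |02|9b|dc|63|e3|ad|a4|0e|
→ t2 |02|9b|ad|63|e3|25|84|b6|
→ t3 |02|02|9b|9b|ad|dc|63|63|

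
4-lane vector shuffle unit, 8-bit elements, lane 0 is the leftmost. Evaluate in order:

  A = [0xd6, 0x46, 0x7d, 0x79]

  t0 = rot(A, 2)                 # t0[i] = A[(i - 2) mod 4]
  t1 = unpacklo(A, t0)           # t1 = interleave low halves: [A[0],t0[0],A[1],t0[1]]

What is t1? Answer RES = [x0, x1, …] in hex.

RES = [0xd6, 0x7d, 0x46, 0x79]

  t0: 7d 79 d6 46
  t1: d6 7d 46 79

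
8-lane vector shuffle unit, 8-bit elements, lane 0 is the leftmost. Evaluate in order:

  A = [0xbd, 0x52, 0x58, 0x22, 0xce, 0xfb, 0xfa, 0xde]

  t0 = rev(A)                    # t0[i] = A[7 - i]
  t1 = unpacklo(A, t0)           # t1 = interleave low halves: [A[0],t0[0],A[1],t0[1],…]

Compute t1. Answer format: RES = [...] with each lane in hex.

RES = [ 0xbd  0xde  0x52  0xfa  0x58  0xfb  0x22  0xce ]

→ t0 |de|fa|fb|ce|22|58|52|bd|
→ t1 |bd|de|52|fa|58|fb|22|ce|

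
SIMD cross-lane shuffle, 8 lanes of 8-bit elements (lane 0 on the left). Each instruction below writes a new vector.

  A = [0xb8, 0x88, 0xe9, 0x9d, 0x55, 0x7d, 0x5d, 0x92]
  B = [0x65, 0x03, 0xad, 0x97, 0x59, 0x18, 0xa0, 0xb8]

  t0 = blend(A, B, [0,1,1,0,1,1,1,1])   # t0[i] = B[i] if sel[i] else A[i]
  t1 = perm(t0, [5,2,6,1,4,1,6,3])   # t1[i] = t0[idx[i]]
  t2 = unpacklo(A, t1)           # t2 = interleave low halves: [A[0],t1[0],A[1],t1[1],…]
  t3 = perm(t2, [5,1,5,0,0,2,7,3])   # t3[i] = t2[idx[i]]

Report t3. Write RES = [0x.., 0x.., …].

RES = [ 0xa0  0x18  0xa0  0xb8  0xb8  0x88  0x03  0xad ]

t0 = [0xb8, 0x03, 0xad, 0x9d, 0x59, 0x18, 0xa0, 0xb8]
t1 = [0x18, 0xad, 0xa0, 0x03, 0x59, 0x03, 0xa0, 0x9d]
t2 = [0xb8, 0x18, 0x88, 0xad, 0xe9, 0xa0, 0x9d, 0x03]
t3 = [0xa0, 0x18, 0xa0, 0xb8, 0xb8, 0x88, 0x03, 0xad]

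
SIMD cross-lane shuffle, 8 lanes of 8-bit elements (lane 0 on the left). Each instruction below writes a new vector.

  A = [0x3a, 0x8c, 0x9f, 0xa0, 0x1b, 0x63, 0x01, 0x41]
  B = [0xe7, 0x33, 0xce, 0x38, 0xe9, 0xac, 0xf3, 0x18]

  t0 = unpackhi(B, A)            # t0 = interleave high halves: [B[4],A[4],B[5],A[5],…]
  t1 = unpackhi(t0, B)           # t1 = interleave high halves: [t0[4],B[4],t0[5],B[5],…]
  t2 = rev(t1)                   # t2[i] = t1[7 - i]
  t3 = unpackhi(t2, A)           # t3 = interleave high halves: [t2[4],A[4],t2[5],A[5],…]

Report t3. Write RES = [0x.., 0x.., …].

t0 = [0xe9, 0x1b, 0xac, 0x63, 0xf3, 0x01, 0x18, 0x41]
t1 = [0xf3, 0xe9, 0x01, 0xac, 0x18, 0xf3, 0x41, 0x18]
t2 = [0x18, 0x41, 0xf3, 0x18, 0xac, 0x01, 0xe9, 0xf3]
t3 = [0xac, 0x1b, 0x01, 0x63, 0xe9, 0x01, 0xf3, 0x41]

RES = [ 0xac  0x1b  0x01  0x63  0xe9  0x01  0xf3  0x41 ]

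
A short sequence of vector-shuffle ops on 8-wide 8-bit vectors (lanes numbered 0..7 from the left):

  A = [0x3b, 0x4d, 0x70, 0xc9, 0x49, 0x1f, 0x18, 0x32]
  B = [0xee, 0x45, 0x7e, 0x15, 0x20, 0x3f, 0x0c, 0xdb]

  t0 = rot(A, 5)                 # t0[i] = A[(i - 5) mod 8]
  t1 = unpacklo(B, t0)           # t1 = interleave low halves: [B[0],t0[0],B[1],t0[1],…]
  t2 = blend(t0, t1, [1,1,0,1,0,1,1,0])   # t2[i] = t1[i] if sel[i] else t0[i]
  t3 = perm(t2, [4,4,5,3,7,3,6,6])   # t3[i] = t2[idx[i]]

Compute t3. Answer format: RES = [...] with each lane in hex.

t0 = [0xc9, 0x49, 0x1f, 0x18, 0x32, 0x3b, 0x4d, 0x70]
t1 = [0xee, 0xc9, 0x45, 0x49, 0x7e, 0x1f, 0x15, 0x18]
t2 = [0xee, 0xc9, 0x1f, 0x49, 0x32, 0x1f, 0x15, 0x70]
t3 = [0x32, 0x32, 0x1f, 0x49, 0x70, 0x49, 0x15, 0x15]

RES = [0x32, 0x32, 0x1f, 0x49, 0x70, 0x49, 0x15, 0x15]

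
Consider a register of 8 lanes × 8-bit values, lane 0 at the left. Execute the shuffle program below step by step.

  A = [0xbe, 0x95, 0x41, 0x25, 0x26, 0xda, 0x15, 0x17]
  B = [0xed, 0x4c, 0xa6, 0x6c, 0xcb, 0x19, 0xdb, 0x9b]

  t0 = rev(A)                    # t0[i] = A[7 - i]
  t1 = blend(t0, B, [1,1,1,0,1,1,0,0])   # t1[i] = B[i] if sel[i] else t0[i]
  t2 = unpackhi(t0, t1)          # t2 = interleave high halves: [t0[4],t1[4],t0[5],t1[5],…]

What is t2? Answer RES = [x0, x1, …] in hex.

RES = [ 0x25  0xcb  0x41  0x19  0x95  0x95  0xbe  0xbe ]

t0 = [0x17, 0x15, 0xda, 0x26, 0x25, 0x41, 0x95, 0xbe]
t1 = [0xed, 0x4c, 0xa6, 0x26, 0xcb, 0x19, 0x95, 0xbe]
t2 = [0x25, 0xcb, 0x41, 0x19, 0x95, 0x95, 0xbe, 0xbe]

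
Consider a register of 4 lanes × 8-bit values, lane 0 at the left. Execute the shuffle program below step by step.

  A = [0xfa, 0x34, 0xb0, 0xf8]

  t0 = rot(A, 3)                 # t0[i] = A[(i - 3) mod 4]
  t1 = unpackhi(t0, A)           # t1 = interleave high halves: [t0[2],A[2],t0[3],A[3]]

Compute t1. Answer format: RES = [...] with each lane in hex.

RES = [0xf8, 0xb0, 0xfa, 0xf8]

→ t0 |34|b0|f8|fa|
→ t1 |f8|b0|fa|f8|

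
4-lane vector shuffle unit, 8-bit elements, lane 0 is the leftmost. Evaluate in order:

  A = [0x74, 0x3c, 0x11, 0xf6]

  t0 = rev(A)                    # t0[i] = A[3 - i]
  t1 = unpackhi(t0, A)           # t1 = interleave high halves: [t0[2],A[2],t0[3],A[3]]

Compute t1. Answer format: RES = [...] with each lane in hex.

  t0: f6 11 3c 74
  t1: 3c 11 74 f6

RES = [0x3c, 0x11, 0x74, 0xf6]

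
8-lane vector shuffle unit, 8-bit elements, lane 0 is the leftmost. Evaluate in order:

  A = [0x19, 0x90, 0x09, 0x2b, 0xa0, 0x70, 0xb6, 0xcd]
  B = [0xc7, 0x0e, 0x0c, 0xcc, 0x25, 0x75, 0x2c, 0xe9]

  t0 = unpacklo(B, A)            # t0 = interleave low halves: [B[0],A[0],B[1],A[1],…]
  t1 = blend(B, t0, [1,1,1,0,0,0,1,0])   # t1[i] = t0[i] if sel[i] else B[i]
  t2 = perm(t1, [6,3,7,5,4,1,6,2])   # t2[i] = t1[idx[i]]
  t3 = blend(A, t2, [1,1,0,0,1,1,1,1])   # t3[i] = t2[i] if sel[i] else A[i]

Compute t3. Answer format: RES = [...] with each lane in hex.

RES = [ 0xcc  0xcc  0x09  0x2b  0x25  0x19  0xcc  0x0e ]

t0 = [0xc7, 0x19, 0x0e, 0x90, 0x0c, 0x09, 0xcc, 0x2b]
t1 = [0xc7, 0x19, 0x0e, 0xcc, 0x25, 0x75, 0xcc, 0xe9]
t2 = [0xcc, 0xcc, 0xe9, 0x75, 0x25, 0x19, 0xcc, 0x0e]
t3 = [0xcc, 0xcc, 0x09, 0x2b, 0x25, 0x19, 0xcc, 0x0e]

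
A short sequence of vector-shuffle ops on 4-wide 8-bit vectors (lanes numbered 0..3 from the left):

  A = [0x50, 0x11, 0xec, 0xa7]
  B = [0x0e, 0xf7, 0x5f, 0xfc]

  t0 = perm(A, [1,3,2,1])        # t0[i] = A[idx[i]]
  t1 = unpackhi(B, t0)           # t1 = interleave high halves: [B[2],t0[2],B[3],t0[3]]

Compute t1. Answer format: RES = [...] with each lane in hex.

  t0: 11 a7 ec 11
  t1: 5f ec fc 11

RES = [0x5f, 0xec, 0xfc, 0x11]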